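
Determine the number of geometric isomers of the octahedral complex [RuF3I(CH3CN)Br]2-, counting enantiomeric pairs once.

4

Working through the distinct placements yields 4 geometric isomers: F mer (3 arrangements); F fac (chiral).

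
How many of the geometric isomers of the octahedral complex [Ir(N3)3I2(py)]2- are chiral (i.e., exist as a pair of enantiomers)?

Systematic placement gives 3 geometric isomers: N3 mer, I trans; N3 fac, I cis; N3 mer, I cis.
Each arrangement has an internal mirror plane or centre of symmetry, so none is chiral.

0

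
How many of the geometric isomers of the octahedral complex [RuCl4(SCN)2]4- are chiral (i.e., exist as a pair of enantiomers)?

In an octahedral complex each vertex has one trans partner and four cis neighbours.
Working through the distinct placements yields 2 geometric isomers: SCN trans; SCN cis.
Each arrangement has an internal mirror plane or centre of symmetry, so none is chiral.

0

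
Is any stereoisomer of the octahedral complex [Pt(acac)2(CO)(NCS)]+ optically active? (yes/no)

The six octahedral sites form three mutually perpendicular trans pairs.
Each acac is bidentate and must span two cis positions.
The distinct arrangements are (2 in all): CO and NCS mutually trans; CO and NCS mutually cis (chiral).
One of these lacks any improper symmetry element and so occurs as an enantiomeric pair, giving 2 + 1 = 3 stereoisomers in total.

yes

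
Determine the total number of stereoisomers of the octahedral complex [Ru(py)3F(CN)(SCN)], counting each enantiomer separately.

5

There are 4 geometric isomers: py mer (3 arrangements); py fac (chiral).
One of these lacks any improper symmetry element and so occurs as an enantiomeric pair, giving 4 + 1 = 5 stereoisomers in total.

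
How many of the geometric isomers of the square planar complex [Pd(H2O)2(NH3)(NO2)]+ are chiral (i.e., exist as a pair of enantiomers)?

A square has two trans pairs of vertices; adjacent vertices are cis.
The distinct arrangements are (2 in all): H2O cis; H2O trans.
Each arrangement has an internal mirror plane or centre of symmetry, so none is chiral.

0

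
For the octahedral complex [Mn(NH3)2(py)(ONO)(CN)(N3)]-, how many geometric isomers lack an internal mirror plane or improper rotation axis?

6

The six octahedral sites form three mutually perpendicular trans pairs.
Systematic enumeration (placing each ligand type in turn and discarding arrangements equivalent by rotation or reflection) gives 9 geometric isomers.
Of these, 6 lack any improper symmetry element and so occur as enantiomeric pairs, giving 9 + 6 = 15 stereoisomers in total.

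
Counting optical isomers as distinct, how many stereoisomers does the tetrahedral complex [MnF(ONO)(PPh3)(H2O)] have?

All four vertices of a tetrahedron are equivalent and mutually adjacent, so cis/trans isomerism cannot arise.
Only one geometric arrangement is possible; it has no improper symmetry element, so it exists as a pair of enantiomers (2 stereoisomers).

2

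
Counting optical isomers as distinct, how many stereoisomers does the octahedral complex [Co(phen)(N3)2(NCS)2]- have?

An octahedron has six vertices in three trans pairs; every non-trans pair is cis.
Each phen is bidentate and must span two cis positions.
Working through the distinct placements yields 3 geometric isomers: N3 trans, NCS cis; N3 cis, NCS cis (chiral); N3 cis, NCS trans.
One of these lacks any improper symmetry element and so occurs as an enantiomeric pair, giving 3 + 1 = 4 stereoisomers in total.

4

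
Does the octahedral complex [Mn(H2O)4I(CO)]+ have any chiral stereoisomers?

In an octahedral complex each vertex has one trans partner and four cis neighbours.
Systematic placement gives 2 geometric isomers: I and CO mutually cis; I and CO mutually trans.
Each arrangement has an internal mirror plane or centre of symmetry, so none is chiral.

no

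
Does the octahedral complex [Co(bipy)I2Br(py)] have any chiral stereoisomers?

An octahedron has six vertices in three trans pairs; every non-trans pair is cis.
Each bipy is bidentate and must span two cis positions.
Systematic placement gives 4 geometric isomers: I cis (3 arrangements, 2 chiral); I trans.
Of these, 2 lack any improper symmetry element and so occur as enantiomeric pairs, giving 4 + 2 = 6 stereoisomers in total.

yes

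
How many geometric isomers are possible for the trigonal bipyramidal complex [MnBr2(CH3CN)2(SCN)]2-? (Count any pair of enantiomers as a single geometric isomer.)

Systematic enumeration (placing each ligand type in turn and discarding arrangements equivalent by rotation or reflection) gives 5 geometric isomers.

5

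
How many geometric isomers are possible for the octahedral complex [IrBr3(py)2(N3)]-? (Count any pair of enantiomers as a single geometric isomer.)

In an octahedral complex each vertex has one trans partner and four cis neighbours.
Systematic placement gives 3 geometric isomers: Br mer, py trans; Br mer, py cis; Br fac, py cis.

3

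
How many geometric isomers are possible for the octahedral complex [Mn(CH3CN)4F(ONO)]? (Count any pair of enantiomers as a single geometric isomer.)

2

An octahedron has six vertices in three trans pairs; every non-trans pair is cis.
Working through the distinct placements yields 2 geometric isomers: F and ONO mutually trans; F and ONO mutually cis.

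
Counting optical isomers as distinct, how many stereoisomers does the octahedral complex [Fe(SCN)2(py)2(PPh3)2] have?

The six octahedral sites form three mutually perpendicular trans pairs.
Systematic placement gives 5 geometric isomers: SCN trans, py trans, PPh3 trans; SCN cis, py cis, PPh3 trans; SCN cis, py trans, PPh3 cis; SCN cis, py cis, PPh3 cis (chiral); SCN trans, py cis, PPh3 cis.
One of these lacks any improper symmetry element and so occurs as an enantiomeric pair, giving 5 + 1 = 6 stereoisomers in total.

6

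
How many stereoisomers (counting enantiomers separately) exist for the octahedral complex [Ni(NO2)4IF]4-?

Working through the distinct placements yields 2 geometric isomers: I and F mutually trans; I and F mutually cis.
Each arrangement has an internal mirror plane or centre of symmetry, so none is chiral.

2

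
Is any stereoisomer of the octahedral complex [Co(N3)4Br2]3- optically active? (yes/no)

no

Working through the distinct placements yields 2 geometric isomers: Br trans; Br cis.
Each arrangement has an internal mirror plane or centre of symmetry, so none is chiral.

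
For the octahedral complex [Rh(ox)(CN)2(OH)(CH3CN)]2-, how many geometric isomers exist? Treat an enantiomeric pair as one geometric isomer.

In an octahedral complex each vertex has one trans partner and four cis neighbours.
Each ox is bidentate and must span two cis positions.
There are 4 geometric isomers: CN cis (3 arrangements, 2 chiral); CN trans.

4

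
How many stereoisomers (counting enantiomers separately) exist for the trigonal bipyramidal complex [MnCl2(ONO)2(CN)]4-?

Exhaustive case analysis gives 5 geometric isomers.
One of these lacks any improper symmetry element and so occurs as an enantiomeric pair, giving 5 + 1 = 6 stereoisomers in total.

6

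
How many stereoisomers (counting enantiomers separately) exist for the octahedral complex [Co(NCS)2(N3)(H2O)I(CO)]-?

15

Systematic enumeration (placing each ligand type in turn and discarding arrangements equivalent by rotation or reflection) gives 9 geometric isomers.
Of these, 6 lack any improper symmetry element and so occur as enantiomeric pairs, giving 9 + 6 = 15 stereoisomers in total.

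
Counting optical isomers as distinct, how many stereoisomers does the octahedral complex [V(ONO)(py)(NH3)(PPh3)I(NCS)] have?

An octahedron has six vertices in three trans pairs; every non-trans pair is cis.
Exhaustive case analysis gives 15 geometric isomers.
Of these, 15 lack any improper symmetry element and so occur as enantiomeric pairs, giving 15 + 15 = 30 stereoisomers in total.

30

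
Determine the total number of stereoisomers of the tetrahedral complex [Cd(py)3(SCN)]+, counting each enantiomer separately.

1

In a tetrahedral complex all four positions are equivalent and every pair of ligands is adjacent — there is no cis/trans distinction.
Only one geometric arrangement is possible.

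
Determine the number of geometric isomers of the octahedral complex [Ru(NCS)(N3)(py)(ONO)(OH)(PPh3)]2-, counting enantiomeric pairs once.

An octahedron has six vertices in three trans pairs; every non-trans pair is cis.
Systematic enumeration (placing each ligand type in turn and discarding arrangements equivalent by rotation or reflection) gives 15 geometric isomers.

15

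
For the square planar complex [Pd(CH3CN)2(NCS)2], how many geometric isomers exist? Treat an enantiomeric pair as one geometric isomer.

In a square planar complex each vertex has one trans partner and two cis neighbours.
The distinct arrangements are (2 in all): CH3CN cis; CH3CN trans.

2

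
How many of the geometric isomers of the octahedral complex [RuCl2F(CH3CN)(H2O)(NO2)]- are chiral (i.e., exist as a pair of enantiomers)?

Exhaustive case analysis gives 9 geometric isomers.
Of these, 6 lack any improper symmetry element and so occur as enantiomeric pairs, giving 9 + 6 = 15 stereoisomers in total.

6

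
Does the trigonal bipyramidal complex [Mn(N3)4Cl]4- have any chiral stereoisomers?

There are 2 geometric isomers: Cl axial; Cl equatorial.
Each arrangement has an internal mirror plane or centre of symmetry, so none is chiral.

no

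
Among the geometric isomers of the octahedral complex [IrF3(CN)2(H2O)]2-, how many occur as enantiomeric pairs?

0

The six octahedral sites form three mutually perpendicular trans pairs.
There are 3 geometric isomers: F mer, CN trans; F fac, CN cis; F mer, CN cis.
Each arrangement has an internal mirror plane or centre of symmetry, so none is chiral.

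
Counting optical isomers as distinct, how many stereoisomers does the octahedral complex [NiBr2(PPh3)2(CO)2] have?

An octahedron has six vertices in three trans pairs; every non-trans pair is cis.
Systematic placement gives 5 geometric isomers: Br trans, PPh3 trans, CO trans; Br trans, PPh3 cis, CO cis; Br cis, PPh3 trans, CO cis; Br cis, PPh3 cis, CO cis (chiral); Br cis, PPh3 cis, CO trans.
One of these lacks any improper symmetry element and so occurs as an enantiomeric pair, giving 5 + 1 = 6 stereoisomers in total.

6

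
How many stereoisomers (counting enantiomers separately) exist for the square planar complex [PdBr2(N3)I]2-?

In a square planar complex each vertex has one trans partner and two cis neighbours.
Working through the distinct placements yields 2 geometric isomers: Br cis; Br trans.
Each arrangement has an internal mirror plane or centre of symmetry, so none is chiral.

2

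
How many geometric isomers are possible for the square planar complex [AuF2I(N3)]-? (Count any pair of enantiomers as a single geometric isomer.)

2

A square has two trans pairs of vertices; adjacent vertices are cis.
Systematic placement gives 2 geometric isomers: F cis; F trans.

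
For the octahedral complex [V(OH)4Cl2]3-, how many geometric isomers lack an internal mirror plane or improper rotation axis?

0

An octahedron has six vertices in three trans pairs; every non-trans pair is cis.
There are 2 geometric isomers: Cl trans; Cl cis.
Each arrangement has an internal mirror plane or centre of symmetry, so none is chiral.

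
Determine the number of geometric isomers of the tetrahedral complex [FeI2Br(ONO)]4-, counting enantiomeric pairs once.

1

In a tetrahedral complex all four positions are equivalent and every pair of ligands is adjacent — there is no cis/trans distinction.
Only one geometric arrangement is possible.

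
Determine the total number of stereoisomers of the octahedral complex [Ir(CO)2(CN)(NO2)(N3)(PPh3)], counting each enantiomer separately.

15

The six octahedral sites form three mutually perpendicular trans pairs.
Placing the ligands in turn and identifying arrangements related by rotation or reflection leaves 9 distinct geometric isomers.
Of these, 6 lack any improper symmetry element and so occur as enantiomeric pairs, giving 9 + 6 = 15 stereoisomers in total.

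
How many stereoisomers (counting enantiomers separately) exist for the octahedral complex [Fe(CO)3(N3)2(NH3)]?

3

In an octahedral complex each vertex has one trans partner and four cis neighbours.
The distinct arrangements are (3 in all): CO mer, N3 cis; CO mer, N3 trans; CO fac, N3 cis.
Each arrangement has an internal mirror plane or centre of symmetry, so none is chiral.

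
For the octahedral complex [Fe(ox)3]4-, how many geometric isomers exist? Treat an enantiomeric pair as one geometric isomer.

1

The six octahedral sites form three mutually perpendicular trans pairs.
Each ox is bidentate and must span two cis positions.
Only one geometric arrangement is possible; it has no improper symmetry element, so it exists as a pair of enantiomers (2 stereoisomers).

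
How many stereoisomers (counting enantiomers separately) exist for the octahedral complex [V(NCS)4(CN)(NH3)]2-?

2

Working through the distinct placements yields 2 geometric isomers: CN and NH3 mutually cis; CN and NH3 mutually trans.
Each arrangement has an internal mirror plane or centre of symmetry, so none is chiral.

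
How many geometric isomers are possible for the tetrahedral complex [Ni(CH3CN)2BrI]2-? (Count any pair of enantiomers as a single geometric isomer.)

In a tetrahedral complex all four positions are equivalent and every pair of ligands is adjacent — there is no cis/trans distinction.
Only one geometric arrangement is possible.

1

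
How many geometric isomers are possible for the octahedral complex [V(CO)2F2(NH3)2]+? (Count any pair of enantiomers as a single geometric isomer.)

5

In an octahedral complex each vertex has one trans partner and four cis neighbours.
The distinct arrangements are (5 in all): CO trans, F trans, NH3 trans; CO trans, F cis, NH3 cis; CO cis, F cis, NH3 trans; CO cis, F cis, NH3 cis (chiral); CO cis, F trans, NH3 cis.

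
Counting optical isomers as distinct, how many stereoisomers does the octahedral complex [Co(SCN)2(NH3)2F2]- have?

6

The six octahedral sites form three mutually perpendicular trans pairs.
There are 5 geometric isomers: SCN trans, NH3 trans, F trans; SCN cis, NH3 cis, F trans; SCN trans, NH3 cis, F cis; SCN cis, NH3 cis, F cis (chiral); SCN cis, NH3 trans, F cis.
One of these lacks any improper symmetry element and so occurs as an enantiomeric pair, giving 5 + 1 = 6 stereoisomers in total.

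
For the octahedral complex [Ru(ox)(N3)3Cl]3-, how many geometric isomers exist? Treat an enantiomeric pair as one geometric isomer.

2

In an octahedral complex each vertex has one trans partner and four cis neighbours.
Each ox is bidentate and must span two cis positions.
Working through the distinct placements yields 2 geometric isomers: N3 fac; N3 mer.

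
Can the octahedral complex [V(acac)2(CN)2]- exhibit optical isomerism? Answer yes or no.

The six octahedral sites form three mutually perpendicular trans pairs.
Each acac is bidentate and must span two cis positions.
Working through the distinct placements yields 2 geometric isomers: CN trans; CN cis (chiral).
One of these lacks any improper symmetry element and so occurs as an enantiomeric pair, giving 2 + 1 = 3 stereoisomers in total.

yes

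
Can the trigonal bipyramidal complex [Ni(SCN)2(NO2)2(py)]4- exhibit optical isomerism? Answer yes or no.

A trigonal bipyramid has two axial and three equatorial sites, which are chemically inequivalent.
Exhaustive case analysis gives 5 geometric isomers.
One of these lacks any improper symmetry element and so occurs as an enantiomeric pair, giving 5 + 1 = 6 stereoisomers in total.

yes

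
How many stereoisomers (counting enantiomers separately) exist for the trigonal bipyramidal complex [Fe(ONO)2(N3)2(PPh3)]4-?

A trigonal bipyramid has two axial and three equatorial sites, which are chemically inequivalent.
Placing the ligands in turn and identifying arrangements related by rotation or reflection leaves 5 distinct geometric isomers.
One of these lacks any improper symmetry element and so occurs as an enantiomeric pair, giving 5 + 1 = 6 stereoisomers in total.

6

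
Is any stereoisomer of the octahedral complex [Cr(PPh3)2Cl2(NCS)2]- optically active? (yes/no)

In an octahedral complex each vertex has one trans partner and four cis neighbours.
There are 5 geometric isomers: PPh3 trans, Cl trans, NCS trans; PPh3 cis, Cl trans, NCS cis; PPh3 trans, Cl cis, NCS cis; PPh3 cis, Cl cis, NCS cis (chiral); PPh3 cis, Cl cis, NCS trans.
One of these lacks any improper symmetry element and so occurs as an enantiomeric pair, giving 5 + 1 = 6 stereoisomers in total.

yes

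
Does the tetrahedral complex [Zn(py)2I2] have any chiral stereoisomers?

no

Only one geometric arrangement is possible.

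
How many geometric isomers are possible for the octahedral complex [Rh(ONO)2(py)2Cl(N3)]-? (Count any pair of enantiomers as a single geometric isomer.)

6

In an octahedral complex each vertex has one trans partner and four cis neighbours.
There are 6 geometric isomers: ONO trans, py trans; ONO cis, py cis (3 arrangements, 2 chiral); ONO cis, py trans; ONO trans, py cis.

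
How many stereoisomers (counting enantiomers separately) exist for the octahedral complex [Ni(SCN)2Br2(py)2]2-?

Working through the distinct placements yields 5 geometric isomers: SCN trans, Br trans, py trans; SCN cis, Br trans, py cis; SCN cis, Br cis, py trans; SCN cis, Br cis, py cis (chiral); SCN trans, Br cis, py cis.
One of these lacks any improper symmetry element and so occurs as an enantiomeric pair, giving 5 + 1 = 6 stereoisomers in total.

6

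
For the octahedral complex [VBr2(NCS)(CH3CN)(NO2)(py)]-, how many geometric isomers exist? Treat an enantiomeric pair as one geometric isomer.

Placing the ligands in turn and identifying arrangements related by rotation or reflection leaves 9 distinct geometric isomers.

9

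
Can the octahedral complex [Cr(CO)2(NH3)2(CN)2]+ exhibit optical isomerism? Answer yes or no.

yes

In an octahedral complex each vertex has one trans partner and four cis neighbours.
Working through the distinct placements yields 5 geometric isomers: CO trans, NH3 trans, CN trans; CO cis, NH3 cis, CN trans; CO cis, NH3 trans, CN cis; CO cis, NH3 cis, CN cis (chiral); CO trans, NH3 cis, CN cis.
One of these lacks any improper symmetry element and so occurs as an enantiomeric pair, giving 5 + 1 = 6 stereoisomers in total.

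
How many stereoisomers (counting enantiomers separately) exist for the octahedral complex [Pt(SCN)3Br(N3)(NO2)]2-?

An octahedron has six vertices in three trans pairs; every non-trans pair is cis.
Systematic placement gives 4 geometric isomers: SCN mer (3 arrangements); SCN fac (chiral).
One of these lacks any improper symmetry element and so occurs as an enantiomeric pair, giving 4 + 1 = 5 stereoisomers in total.

5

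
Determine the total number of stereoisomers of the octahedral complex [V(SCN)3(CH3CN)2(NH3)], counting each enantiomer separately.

Systematic placement gives 3 geometric isomers: SCN mer, CH3CN trans; SCN mer, CH3CN cis; SCN fac, CH3CN cis.
Each arrangement has an internal mirror plane or centre of symmetry, so none is chiral.

3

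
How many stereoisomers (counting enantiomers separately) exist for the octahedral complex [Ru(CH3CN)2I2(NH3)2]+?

The six octahedral sites form three mutually perpendicular trans pairs.
Systematic placement gives 5 geometric isomers: CH3CN trans, I trans, NH3 trans; CH3CN trans, I cis, NH3 cis; CH3CN cis, I cis, NH3 trans; CH3CN cis, I cis, NH3 cis (chiral); CH3CN cis, I trans, NH3 cis.
One of these lacks any improper symmetry element and so occurs as an enantiomeric pair, giving 5 + 1 = 6 stereoisomers in total.

6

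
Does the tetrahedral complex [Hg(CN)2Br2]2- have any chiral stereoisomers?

no

All four vertices of a tetrahedron are equivalent and mutually adjacent, so cis/trans isomerism cannot arise.
Only one geometric arrangement is possible.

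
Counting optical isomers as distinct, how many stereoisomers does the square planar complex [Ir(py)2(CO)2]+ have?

A square has two trans pairs of vertices; adjacent vertices are cis.
Working through the distinct placements yields 2 geometric isomers: py cis; py trans.
Each arrangement has an internal mirror plane or centre of symmetry, so none is chiral.

2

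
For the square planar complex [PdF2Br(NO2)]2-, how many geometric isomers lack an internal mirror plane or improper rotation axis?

Working through the distinct placements yields 2 geometric isomers: F cis; F trans.
Each arrangement has an internal mirror plane or centre of symmetry, so none is chiral.

0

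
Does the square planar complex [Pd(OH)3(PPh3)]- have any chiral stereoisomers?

Only one geometric arrangement is possible.

no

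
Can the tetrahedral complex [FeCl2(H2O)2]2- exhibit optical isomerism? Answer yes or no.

In a tetrahedral complex all four positions are equivalent and every pair of ligands is adjacent — there is no cis/trans distinction.
Only one geometric arrangement is possible.

no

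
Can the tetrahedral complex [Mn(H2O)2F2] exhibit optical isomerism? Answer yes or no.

no

In a tetrahedral complex all four positions are equivalent and every pair of ligands is adjacent — there is no cis/trans distinction.
Only one geometric arrangement is possible.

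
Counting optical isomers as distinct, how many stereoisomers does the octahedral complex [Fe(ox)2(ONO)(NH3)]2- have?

3

In an octahedral complex each vertex has one trans partner and four cis neighbours.
Each ox is bidentate and must span two cis positions.
The distinct arrangements are (2 in all): ONO and NH3 mutually trans; ONO and NH3 mutually cis (chiral).
One of these lacks any improper symmetry element and so occurs as an enantiomeric pair, giving 2 + 1 = 3 stereoisomers in total.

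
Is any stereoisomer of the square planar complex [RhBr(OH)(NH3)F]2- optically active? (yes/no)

no

In a square planar complex each vertex has one trans partner and two cis neighbours.
There are 3 geometric isomers: (Br/NH3 trans, F/OH trans); (Br/OH trans, F/NH3 trans); (Br/F trans, NH3/OH trans).
Each arrangement has an internal mirror plane or centre of symmetry, so none is chiral.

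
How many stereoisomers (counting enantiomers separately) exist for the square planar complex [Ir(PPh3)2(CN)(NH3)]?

2

A square has two trans pairs of vertices; adjacent vertices are cis.
There are 2 geometric isomers: PPh3 cis; PPh3 trans.
Each arrangement has an internal mirror plane or centre of symmetry, so none is chiral.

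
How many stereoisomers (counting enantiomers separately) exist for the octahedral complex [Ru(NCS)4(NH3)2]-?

2

An octahedron has six vertices in three trans pairs; every non-trans pair is cis.
Systematic placement gives 2 geometric isomers: NH3 trans; NH3 cis.
Each arrangement has an internal mirror plane or centre of symmetry, so none is chiral.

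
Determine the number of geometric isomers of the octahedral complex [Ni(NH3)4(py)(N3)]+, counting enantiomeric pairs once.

2

There are 2 geometric isomers: py and N3 mutually cis; py and N3 mutually trans.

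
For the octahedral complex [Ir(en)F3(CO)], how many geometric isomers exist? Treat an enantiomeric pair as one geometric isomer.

2

The six octahedral sites form three mutually perpendicular trans pairs.
Each en is bidentate and must span two cis positions.
Systematic placement gives 2 geometric isomers: F fac; F mer.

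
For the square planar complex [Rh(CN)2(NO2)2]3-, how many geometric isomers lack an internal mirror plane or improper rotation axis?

A square has two trans pairs of vertices; adjacent vertices are cis.
Working through the distinct placements yields 2 geometric isomers: CN cis; CN trans.
Each arrangement has an internal mirror plane or centre of symmetry, so none is chiral.

0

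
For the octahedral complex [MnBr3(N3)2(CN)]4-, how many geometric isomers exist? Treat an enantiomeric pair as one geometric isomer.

3

The six octahedral sites form three mutually perpendicular trans pairs.
The distinct arrangements are (3 in all): Br mer, N3 trans; Br mer, N3 cis; Br fac, N3 cis.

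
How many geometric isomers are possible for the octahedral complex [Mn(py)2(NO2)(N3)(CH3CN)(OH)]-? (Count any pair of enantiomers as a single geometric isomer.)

9

The six octahedral sites form three mutually perpendicular trans pairs.
Placing the ligands in turn and identifying arrangements related by rotation or reflection leaves 9 distinct geometric isomers.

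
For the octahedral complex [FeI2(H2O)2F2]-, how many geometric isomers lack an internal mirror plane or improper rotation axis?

1

The distinct arrangements are (5 in all): I trans, H2O trans, F trans; I cis, H2O cis, F trans; I trans, H2O cis, F cis; I cis, H2O cis, F cis (chiral); I cis, H2O trans, F cis.
One of these lacks any improper symmetry element and so occurs as an enantiomeric pair, giving 5 + 1 = 6 stereoisomers in total.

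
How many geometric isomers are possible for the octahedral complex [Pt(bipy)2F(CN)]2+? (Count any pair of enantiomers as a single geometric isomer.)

An octahedron has six vertices in three trans pairs; every non-trans pair is cis.
Each bipy is bidentate and must span two cis positions.
There are 2 geometric isomers: F and CN mutually trans; F and CN mutually cis (chiral).

2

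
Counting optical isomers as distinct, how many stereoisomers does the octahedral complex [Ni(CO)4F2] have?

2

Systematic placement gives 2 geometric isomers: F trans; F cis.
Each arrangement has an internal mirror plane or centre of symmetry, so none is chiral.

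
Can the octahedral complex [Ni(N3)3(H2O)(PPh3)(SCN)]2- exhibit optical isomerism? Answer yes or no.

The six octahedral sites form three mutually perpendicular trans pairs.
There are 4 geometric isomers: N3 mer (3 arrangements); N3 fac (chiral).
One of these lacks any improper symmetry element and so occurs as an enantiomeric pair, giving 4 + 1 = 5 stereoisomers in total.

yes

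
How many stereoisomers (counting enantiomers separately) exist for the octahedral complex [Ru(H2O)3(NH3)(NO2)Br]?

The six octahedral sites form three mutually perpendicular trans pairs.
There are 4 geometric isomers: H2O mer (3 arrangements); H2O fac (chiral).
One of these lacks any improper symmetry element and so occurs as an enantiomeric pair, giving 4 + 1 = 5 stereoisomers in total.

5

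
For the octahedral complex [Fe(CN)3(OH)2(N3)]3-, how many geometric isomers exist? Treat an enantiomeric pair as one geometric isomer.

3

An octahedron has six vertices in three trans pairs; every non-trans pair is cis.
Systematic placement gives 3 geometric isomers: CN mer, OH trans; CN mer, OH cis; CN fac, OH cis.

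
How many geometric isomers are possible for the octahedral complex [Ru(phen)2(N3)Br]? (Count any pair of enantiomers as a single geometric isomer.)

An octahedron has six vertices in three trans pairs; every non-trans pair is cis.
Each phen is bidentate and must span two cis positions.
The distinct arrangements are (2 in all): N3 and Br mutually trans; N3 and Br mutually cis (chiral).

2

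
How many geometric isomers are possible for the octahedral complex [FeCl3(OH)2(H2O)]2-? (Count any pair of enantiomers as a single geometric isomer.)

The six octahedral sites form three mutually perpendicular trans pairs.
The distinct arrangements are (3 in all): Cl mer, OH trans; Cl mer, OH cis; Cl fac, OH cis.

3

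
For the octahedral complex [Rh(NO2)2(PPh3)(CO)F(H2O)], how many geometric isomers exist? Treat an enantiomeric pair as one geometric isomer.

The six octahedral sites form three mutually perpendicular trans pairs.
Systematic enumeration (placing each ligand type in turn and discarding arrangements equivalent by rotation or reflection) gives 9 geometric isomers.

9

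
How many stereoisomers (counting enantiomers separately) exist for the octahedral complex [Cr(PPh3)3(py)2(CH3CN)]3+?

The six octahedral sites form three mutually perpendicular trans pairs.
Working through the distinct placements yields 3 geometric isomers: PPh3 mer, py trans; PPh3 fac, py cis; PPh3 mer, py cis.
Each arrangement has an internal mirror plane or centre of symmetry, so none is chiral.

3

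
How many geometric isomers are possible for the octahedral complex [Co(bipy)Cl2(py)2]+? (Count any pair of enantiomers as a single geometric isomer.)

3

Each bipy is bidentate and must span two cis positions.
Working through the distinct placements yields 3 geometric isomers: Cl trans, py cis; Cl cis, py trans; Cl cis, py cis (chiral).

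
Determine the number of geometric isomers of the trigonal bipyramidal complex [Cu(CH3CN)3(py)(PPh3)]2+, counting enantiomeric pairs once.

In a trigonal bipyramid the two axial positions differ from the three equatorial ones.
Working through the distinct placements yields 4 geometric isomers: py equatorial, PPh3 equatorial; py equatorial, PPh3 axial; py axial, PPh3 equatorial; py axial, PPh3 axial.

4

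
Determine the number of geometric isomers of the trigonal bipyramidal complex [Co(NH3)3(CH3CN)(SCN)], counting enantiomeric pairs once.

4

Working through the distinct placements yields 4 geometric isomers: CH3CN axial, SCN equatorial; CH3CN axial, SCN axial; CH3CN equatorial, SCN equatorial; CH3CN equatorial, SCN axial.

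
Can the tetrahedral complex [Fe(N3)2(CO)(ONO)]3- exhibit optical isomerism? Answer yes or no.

Only one geometric arrangement is possible.

no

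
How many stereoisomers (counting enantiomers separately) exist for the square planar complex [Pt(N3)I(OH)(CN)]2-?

3

In a square planar complex each vertex has one trans partner and two cis neighbours.
Working through the distinct placements yields 3 geometric isomers: (CN/N3 trans, I/OH trans); (CN/OH trans, I/N3 trans); (CN/I trans, N3/OH trans).
Each arrangement has an internal mirror plane or centre of symmetry, so none is chiral.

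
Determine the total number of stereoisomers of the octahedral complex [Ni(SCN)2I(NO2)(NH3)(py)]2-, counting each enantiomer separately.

An octahedron has six vertices in three trans pairs; every non-trans pair is cis.
Exhaustive case analysis gives 9 geometric isomers.
Of these, 6 lack any improper symmetry element and so occur as enantiomeric pairs, giving 9 + 6 = 15 stereoisomers in total.

15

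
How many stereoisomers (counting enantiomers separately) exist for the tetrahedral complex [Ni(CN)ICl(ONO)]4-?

Only one geometric arrangement is possible; it has no improper symmetry element, so it exists as a pair of enantiomers (2 stereoisomers).

2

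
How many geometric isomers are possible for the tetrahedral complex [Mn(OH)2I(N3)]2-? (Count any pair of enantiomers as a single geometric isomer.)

All four vertices of a tetrahedron are equivalent and mutually adjacent, so cis/trans isomerism cannot arise.
Only one geometric arrangement is possible.

1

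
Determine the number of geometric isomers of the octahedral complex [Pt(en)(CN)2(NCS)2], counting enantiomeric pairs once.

The six octahedral sites form three mutually perpendicular trans pairs.
Each en is bidentate and must span two cis positions.
There are 3 geometric isomers: CN trans, NCS cis; CN cis, NCS cis (chiral); CN cis, NCS trans.

3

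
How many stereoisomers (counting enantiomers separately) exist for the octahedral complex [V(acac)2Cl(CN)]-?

The six octahedral sites form three mutually perpendicular trans pairs.
Each acac is bidentate and must span two cis positions.
Systematic placement gives 2 geometric isomers: Cl and CN mutually trans; Cl and CN mutually cis (chiral).
One of these lacks any improper symmetry element and so occurs as an enantiomeric pair, giving 2 + 1 = 3 stereoisomers in total.

3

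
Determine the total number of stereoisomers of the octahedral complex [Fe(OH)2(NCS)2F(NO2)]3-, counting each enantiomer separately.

8

In an octahedral complex each vertex has one trans partner and four cis neighbours.
The distinct arrangements are (6 in all): OH trans, NCS cis; OH cis, NCS cis (3 arrangements, 2 chiral); OH trans, NCS trans; OH cis, NCS trans.
Of these, 2 lack any improper symmetry element and so occur as enantiomeric pairs, giving 6 + 2 = 8 stereoisomers in total.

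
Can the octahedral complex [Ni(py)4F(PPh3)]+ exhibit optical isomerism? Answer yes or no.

The six octahedral sites form three mutually perpendicular trans pairs.
Working through the distinct placements yields 2 geometric isomers: F and PPh3 mutually trans; F and PPh3 mutually cis.
Each arrangement has an internal mirror plane or centre of symmetry, so none is chiral.

no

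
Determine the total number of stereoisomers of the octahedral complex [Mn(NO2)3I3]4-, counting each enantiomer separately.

Systematic placement gives 2 geometric isomers: NO2 mer; NO2 fac.
Each arrangement has an internal mirror plane or centre of symmetry, so none is chiral.

2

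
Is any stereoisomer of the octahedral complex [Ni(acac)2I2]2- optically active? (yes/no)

yes

In an octahedral complex each vertex has one trans partner and four cis neighbours.
Each acac is bidentate and must span two cis positions.
There are 2 geometric isomers: I trans; I cis (chiral).
One of these lacks any improper symmetry element and so occurs as an enantiomeric pair, giving 2 + 1 = 3 stereoisomers in total.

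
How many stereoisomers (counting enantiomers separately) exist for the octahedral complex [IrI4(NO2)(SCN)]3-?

An octahedron has six vertices in three trans pairs; every non-trans pair is cis.
Systematic placement gives 2 geometric isomers: NO2 and SCN mutually trans; NO2 and SCN mutually cis.
Each arrangement has an internal mirror plane or centre of symmetry, so none is chiral.

2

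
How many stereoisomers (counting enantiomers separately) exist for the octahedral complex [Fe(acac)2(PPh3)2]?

In an octahedral complex each vertex has one trans partner and four cis neighbours.
Each acac is bidentate and must span two cis positions.
Working through the distinct placements yields 2 geometric isomers: PPh3 trans; PPh3 cis (chiral).
One of these lacks any improper symmetry element and so occurs as an enantiomeric pair, giving 2 + 1 = 3 stereoisomers in total.

3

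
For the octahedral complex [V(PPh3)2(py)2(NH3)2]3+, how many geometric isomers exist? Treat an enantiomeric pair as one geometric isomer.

5

The six octahedral sites form three mutually perpendicular trans pairs.
Systematic placement gives 5 geometric isomers: PPh3 trans, py trans, NH3 trans; PPh3 cis, py cis, NH3 trans; PPh3 cis, py trans, NH3 cis; PPh3 cis, py cis, NH3 cis (chiral); PPh3 trans, py cis, NH3 cis.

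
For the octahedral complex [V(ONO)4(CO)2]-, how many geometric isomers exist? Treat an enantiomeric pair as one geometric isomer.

2

In an octahedral complex each vertex has one trans partner and four cis neighbours.
Systematic placement gives 2 geometric isomers: CO trans; CO cis.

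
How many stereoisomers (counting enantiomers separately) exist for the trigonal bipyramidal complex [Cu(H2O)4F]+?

The distinct arrangements are (2 in all): F axial; F equatorial.
Each arrangement has an internal mirror plane or centre of symmetry, so none is chiral.

2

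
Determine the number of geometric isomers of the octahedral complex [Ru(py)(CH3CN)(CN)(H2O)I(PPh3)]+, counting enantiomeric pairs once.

15

An octahedron has six vertices in three trans pairs; every non-trans pair is cis.
Exhaustive case analysis gives 15 geometric isomers.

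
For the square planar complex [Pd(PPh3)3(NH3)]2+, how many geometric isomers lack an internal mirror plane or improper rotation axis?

In a square planar complex each vertex has one trans partner and two cis neighbours.
Only one geometric arrangement is possible.

0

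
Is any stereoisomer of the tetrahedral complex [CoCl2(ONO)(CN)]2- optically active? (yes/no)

no

Only one geometric arrangement is possible.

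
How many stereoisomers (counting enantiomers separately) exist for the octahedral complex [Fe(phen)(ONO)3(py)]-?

2

In an octahedral complex each vertex has one trans partner and four cis neighbours.
Each phen is bidentate and must span two cis positions.
Working through the distinct placements yields 2 geometric isomers: ONO mer; ONO fac.
Each arrangement has an internal mirror plane or centre of symmetry, so none is chiral.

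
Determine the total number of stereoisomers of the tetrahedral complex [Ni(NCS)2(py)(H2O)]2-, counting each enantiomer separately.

In a tetrahedral complex all four positions are equivalent and every pair of ligands is adjacent — there is no cis/trans distinction.
Only one geometric arrangement is possible.

1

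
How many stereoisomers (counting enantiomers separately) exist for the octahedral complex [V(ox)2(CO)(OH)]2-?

In an octahedral complex each vertex has one trans partner and four cis neighbours.
Each ox is bidentate and must span two cis positions.
There are 2 geometric isomers: CO and OH mutually trans; CO and OH mutually cis (chiral).
One of these lacks any improper symmetry element and so occurs as an enantiomeric pair, giving 2 + 1 = 3 stereoisomers in total.

3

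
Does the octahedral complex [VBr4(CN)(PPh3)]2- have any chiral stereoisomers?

no

An octahedron has six vertices in three trans pairs; every non-trans pair is cis.
The distinct arrangements are (2 in all): CN and PPh3 mutually trans; CN and PPh3 mutually cis.
Each arrangement has an internal mirror plane or centre of symmetry, so none is chiral.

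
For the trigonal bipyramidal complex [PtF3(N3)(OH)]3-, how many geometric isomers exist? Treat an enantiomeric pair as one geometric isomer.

4

In a trigonal bipyramid the two axial positions differ from the three equatorial ones.
Working through the distinct placements yields 4 geometric isomers: N3 equatorial, OH equatorial; N3 axial, OH equatorial; N3 equatorial, OH axial; N3 axial, OH axial.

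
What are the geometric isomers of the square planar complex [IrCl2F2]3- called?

A square has two trans pairs of vertices; adjacent vertices are cis.
Working through the distinct placements yields 2 geometric isomers: Cl cis; Cl trans.

cis and trans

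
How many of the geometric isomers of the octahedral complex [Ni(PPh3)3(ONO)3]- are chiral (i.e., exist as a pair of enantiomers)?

An octahedron has six vertices in three trans pairs; every non-trans pair is cis.
There are 2 geometric isomers: PPh3 mer; PPh3 fac.
Each arrangement has an internal mirror plane or centre of symmetry, so none is chiral.

0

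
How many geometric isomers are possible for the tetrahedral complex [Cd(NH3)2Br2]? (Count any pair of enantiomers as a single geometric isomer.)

1

In a tetrahedral complex all four positions are equivalent and every pair of ligands is adjacent — there is no cis/trans distinction.
Only one geometric arrangement is possible.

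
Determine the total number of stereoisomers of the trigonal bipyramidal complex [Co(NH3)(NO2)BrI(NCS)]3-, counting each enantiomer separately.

Systematic enumeration (placing each ligand type in turn and discarding arrangements equivalent by rotation or reflection) gives 10 geometric isomers.
Of these, 10 lack any improper symmetry element and so occur as enantiomeric pairs, giving 10 + 10 = 20 stereoisomers in total.

20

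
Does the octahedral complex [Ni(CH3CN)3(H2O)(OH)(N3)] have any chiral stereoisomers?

yes

The six octahedral sites form three mutually perpendicular trans pairs.
There are 4 geometric isomers: CH3CN mer (3 arrangements); CH3CN fac (chiral).
One of these lacks any improper symmetry element and so occurs as an enantiomeric pair, giving 4 + 1 = 5 stereoisomers in total.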